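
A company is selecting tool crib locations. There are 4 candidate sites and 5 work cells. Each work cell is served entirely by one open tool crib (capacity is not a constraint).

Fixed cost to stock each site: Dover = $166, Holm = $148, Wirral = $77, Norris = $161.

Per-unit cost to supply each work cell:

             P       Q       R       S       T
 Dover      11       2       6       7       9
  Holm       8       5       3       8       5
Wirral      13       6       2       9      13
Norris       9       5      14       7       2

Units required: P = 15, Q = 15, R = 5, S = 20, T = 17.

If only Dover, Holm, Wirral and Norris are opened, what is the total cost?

Each work cell is assigned to its cheapest site among the open ones.
{Dover, Holm, Wirral, Norris}: P→Holm 8·15=120, Q→Dover 2·15=30, R→Wirral 2·5=10, S→Dover 7·20=140, T→Norris 2·17=34. Service 334; fixed 552; total 886.

Total cost: 886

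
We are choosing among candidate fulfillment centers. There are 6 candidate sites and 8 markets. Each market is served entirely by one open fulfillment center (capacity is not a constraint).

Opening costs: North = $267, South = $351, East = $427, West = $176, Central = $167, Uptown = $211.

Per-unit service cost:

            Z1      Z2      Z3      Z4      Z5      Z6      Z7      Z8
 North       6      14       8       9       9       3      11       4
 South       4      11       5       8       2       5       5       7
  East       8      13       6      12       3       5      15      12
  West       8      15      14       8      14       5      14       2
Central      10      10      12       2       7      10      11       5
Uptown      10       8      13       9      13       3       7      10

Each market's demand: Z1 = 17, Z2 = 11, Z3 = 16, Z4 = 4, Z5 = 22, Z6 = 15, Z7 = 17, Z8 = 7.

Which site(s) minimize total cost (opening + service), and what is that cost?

Open South only; minimum total cost 905.

For any fixed open set, each market goes to its cheapest open site; total = fixed + service.
{South}: Z1→South 4·17=68, Z2→South 11·11=121, Z3→South 5·16=80, Z4→South 8·4=32, Z5→South 2·22=44, Z6→South 5·15=75, Z7→South 5·17=85, Z8→South 7·7=49. Service 554; fixed 351; total 905.
{South, Central}: Z1→South 4·17=68, Z2→Central 10·11=110, Z3→South 5·16=80, Z4→Central 2·4=8, Z5→South 2·22=44, Z6→South 5·15=75, Z7→South 5·17=85, Z8→Central 5·7=35. Service 505; fixed 518; total 1023.
{South, West}: Z1→South 4·17=68, Z2→South 11·11=121, Z3→South 5·16=80, Z4→South 8·4=32, Z5→South 2·22=44, Z6→South 5·15=75, Z7→South 5·17=85, Z8→West 2·7=14. Service 519; fixed 527; total 1046.
{North, South, East, West, Central, Uptown}: Z1→South 4·17=68, Z2→Uptown 8·11=88, Z3→South 5·16=80, Z4→Central 2·4=8, Z5→South 2·22=44, Z6→North 3·15=45, Z7→South 5·17=85, Z8→West 2·7=14. Service 432; fixed 1599; total 2031.
No other subset beats 905.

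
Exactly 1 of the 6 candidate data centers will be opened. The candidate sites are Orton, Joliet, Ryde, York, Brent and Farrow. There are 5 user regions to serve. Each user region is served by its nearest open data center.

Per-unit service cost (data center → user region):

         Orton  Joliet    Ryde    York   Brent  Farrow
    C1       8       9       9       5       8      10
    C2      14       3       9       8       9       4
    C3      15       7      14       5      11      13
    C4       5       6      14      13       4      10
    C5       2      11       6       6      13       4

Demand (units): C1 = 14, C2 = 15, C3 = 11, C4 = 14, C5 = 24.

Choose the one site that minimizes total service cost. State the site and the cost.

Choose York only; total service cost 571.

With exactly 1 open, each user region uses its cheapest among the chosen.
{York}: C1→York 5·14=70, C2→York 8·15=120, C3→York 5·11=55, C4→York 13·14=182, C5→York 6·24=144. Service cost 571.
{Farrow}: service cost 579
{Joliet}: service cost 596
Among all 6 size-1 choices, {York} is lowest.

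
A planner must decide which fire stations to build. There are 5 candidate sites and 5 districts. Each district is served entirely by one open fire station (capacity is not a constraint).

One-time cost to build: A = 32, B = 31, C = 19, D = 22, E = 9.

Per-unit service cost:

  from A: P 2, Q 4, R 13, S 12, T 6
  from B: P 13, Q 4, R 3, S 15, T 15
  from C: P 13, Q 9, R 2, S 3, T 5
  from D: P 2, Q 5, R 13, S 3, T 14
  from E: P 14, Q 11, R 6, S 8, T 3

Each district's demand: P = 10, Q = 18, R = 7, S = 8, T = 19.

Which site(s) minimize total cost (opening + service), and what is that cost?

Open A, C and E; minimum total cost 247.

For any fixed open set, each district goes to its cheapest open site; total = fixed + service.
{A, C, E}: P→A 2·10=20, Q→A 4·18=72, R→C 2·7=14, S→C 3·8=24, T→E 3·19=57. Service 187; fixed 60; total 247.
{C, D, E}: service 205 + fixed 50 = 255
{B, D, E}: service 194 + fixed 62 = 256
{A, B, C, D, E}: service 187 + fixed 113 = 300
No other subset beats 247.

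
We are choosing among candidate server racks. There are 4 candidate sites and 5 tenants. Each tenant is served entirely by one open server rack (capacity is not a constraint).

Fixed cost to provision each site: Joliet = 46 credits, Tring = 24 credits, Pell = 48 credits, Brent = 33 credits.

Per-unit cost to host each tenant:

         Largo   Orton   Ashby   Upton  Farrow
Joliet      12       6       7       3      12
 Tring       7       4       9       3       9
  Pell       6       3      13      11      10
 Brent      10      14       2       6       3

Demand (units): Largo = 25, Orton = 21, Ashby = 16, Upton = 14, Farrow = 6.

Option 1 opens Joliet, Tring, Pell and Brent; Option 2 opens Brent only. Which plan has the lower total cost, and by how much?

Option 1 is cheaper by 255.

Option 1: {Joliet, Tring, Pell, Brent}: Largo→Pell 6·25=150, Orton→Pell 3·21=63, Ashby→Brent 2·16=32, Upton→Joliet 3·14=42, Farrow→Brent 3·6=18. Service 305; fixed 151; total 456.
Option 2: {Brent}: Largo→Brent 10·25=250, Orton→Brent 14·21=294, Ashby→Brent 2·16=32, Upton→Brent 6·14=84, Farrow→Brent 3·6=18. Service 678; fixed 33; total 711.
Difference: |456 − 711| = 255.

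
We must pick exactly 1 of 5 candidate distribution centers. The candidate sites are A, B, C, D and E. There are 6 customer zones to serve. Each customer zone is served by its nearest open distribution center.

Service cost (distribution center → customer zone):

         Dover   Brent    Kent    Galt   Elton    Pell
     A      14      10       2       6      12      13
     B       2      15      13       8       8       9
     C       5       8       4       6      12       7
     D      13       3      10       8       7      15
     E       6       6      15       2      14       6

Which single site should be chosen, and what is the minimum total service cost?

With exactly 1 open, each customer zone uses its cheapest among the chosen.
{C}: Dover→C 5, Brent→C 8, Kent→C 4, Galt→C 6, Elton→C 12, Pell→C 7. Service cost 42.
{E}: service cost 49
{B}: service cost 55
Among all 5 size-1 choices, {C} is lowest.

Choose C only; total service cost 42.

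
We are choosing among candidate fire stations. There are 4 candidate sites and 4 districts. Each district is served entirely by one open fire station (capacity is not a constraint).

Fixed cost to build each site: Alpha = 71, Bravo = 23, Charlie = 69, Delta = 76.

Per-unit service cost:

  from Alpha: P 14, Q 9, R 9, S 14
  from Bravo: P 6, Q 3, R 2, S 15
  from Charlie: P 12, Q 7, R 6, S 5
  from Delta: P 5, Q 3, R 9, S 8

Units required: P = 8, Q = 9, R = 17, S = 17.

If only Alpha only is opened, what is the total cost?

Each district is assigned to its cheapest site among the open ones.
{Alpha}: P→Alpha 14·8=112, Q→Alpha 9·9=81, R→Alpha 9·17=153, S→Alpha 14·17=238. Service 584; fixed 71; total 655.

Total cost: 655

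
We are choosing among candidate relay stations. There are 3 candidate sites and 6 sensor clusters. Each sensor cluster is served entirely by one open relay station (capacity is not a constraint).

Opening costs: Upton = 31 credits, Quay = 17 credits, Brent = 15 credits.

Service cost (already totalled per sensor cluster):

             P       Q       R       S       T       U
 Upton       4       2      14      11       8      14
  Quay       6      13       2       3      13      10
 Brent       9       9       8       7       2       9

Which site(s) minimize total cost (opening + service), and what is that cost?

For any fixed open set, each sensor cluster goes to its cheapest open site; total = fixed + service.
{Brent}: P→Brent 9, Q→Brent 9, R→Brent 8, S→Brent 7, T→Brent 2, U→Brent 9. Service 44; fixed 15; total 59.
{Quay, Brent}: service 31 + fixed 32 = 63
{Quay}: P→Quay 6, Q→Quay 13, R→Quay 2, S→Quay 3, T→Quay 13, U→Quay 10. Service 47; fixed 17; total 64.
{Upton, Quay, Brent}: P→Upton 4, Q→Upton 2, R→Quay 2, S→Quay 3, T→Brent 2, U→Brent 9. Service 22; fixed 63; total 85.
No other subset beats 59.

Open Brent only; minimum total cost 59.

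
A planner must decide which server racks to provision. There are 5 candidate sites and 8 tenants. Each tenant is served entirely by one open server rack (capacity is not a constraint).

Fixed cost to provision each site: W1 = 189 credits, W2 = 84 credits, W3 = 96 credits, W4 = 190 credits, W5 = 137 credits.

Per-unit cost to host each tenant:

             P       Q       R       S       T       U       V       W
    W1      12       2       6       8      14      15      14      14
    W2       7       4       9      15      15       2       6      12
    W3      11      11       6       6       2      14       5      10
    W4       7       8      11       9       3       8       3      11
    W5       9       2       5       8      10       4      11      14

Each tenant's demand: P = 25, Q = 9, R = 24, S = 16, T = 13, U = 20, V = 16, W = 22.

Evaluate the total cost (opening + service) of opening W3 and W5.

Each tenant is assigned to its cheapest site among the open ones.
{W3, W5}: P→W5 9·25=225, Q→W5 2·9=18, R→W5 5·24=120, S→W3 6·16=96, T→W3 2·13=26, U→W5 4·20=80, V→W3 5·16=80, W→W3 10·22=220. Service 865; fixed 233; total 1098.

Total cost: 1098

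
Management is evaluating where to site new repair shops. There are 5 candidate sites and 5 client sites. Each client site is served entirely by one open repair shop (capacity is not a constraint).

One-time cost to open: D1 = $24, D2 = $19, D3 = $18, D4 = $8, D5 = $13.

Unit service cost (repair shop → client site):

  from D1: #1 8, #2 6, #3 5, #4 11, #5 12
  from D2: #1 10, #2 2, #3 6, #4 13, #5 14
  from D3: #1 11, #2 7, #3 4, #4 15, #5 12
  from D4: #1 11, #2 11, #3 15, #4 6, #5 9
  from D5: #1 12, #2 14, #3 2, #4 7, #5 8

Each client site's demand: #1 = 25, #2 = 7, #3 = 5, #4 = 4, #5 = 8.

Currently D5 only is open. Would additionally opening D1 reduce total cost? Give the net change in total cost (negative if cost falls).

Yes — net change −132 (cost falls by 132).

Current service cost with {D5}: 500.
Adding D1: each client site re-picks its cheapest; new service cost 344, saving 156.
Extra fixed cost: 24. Net change = 24 − 156 = -132.
(Totals: 513 → 381.)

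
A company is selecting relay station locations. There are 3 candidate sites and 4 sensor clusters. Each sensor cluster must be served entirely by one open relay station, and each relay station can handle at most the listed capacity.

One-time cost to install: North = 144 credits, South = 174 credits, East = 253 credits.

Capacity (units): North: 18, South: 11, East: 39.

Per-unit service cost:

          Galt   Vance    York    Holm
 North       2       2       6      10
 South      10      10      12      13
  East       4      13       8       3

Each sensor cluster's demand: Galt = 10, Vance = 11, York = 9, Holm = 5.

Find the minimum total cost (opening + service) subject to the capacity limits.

Open {East}: Galt→East 4·10=40, Vance→East 13·11=143, York→East 8·9=72, Holm→East 3·5=15.
Loads: East carries 35/39. Service 270; fixed 253; total 523.
Next best feasible plan costs 546.

Minimum total cost: 523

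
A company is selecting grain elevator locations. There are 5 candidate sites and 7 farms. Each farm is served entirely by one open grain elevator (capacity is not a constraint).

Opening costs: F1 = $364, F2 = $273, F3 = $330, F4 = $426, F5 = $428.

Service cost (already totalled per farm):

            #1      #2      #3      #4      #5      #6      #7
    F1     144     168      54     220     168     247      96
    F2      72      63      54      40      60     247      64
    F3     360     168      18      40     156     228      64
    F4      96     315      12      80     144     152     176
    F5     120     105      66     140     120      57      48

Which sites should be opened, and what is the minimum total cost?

Open F2 only; minimum total cost 873.

For any fixed open set, each farm goes to its cheapest open site; total = fixed + service.
{F2}: #1→F2 72, #2→F2 63, #3→F2 54, #4→F2 40, #5→F2 60, #6→F2 247, #7→F2 64. Service 600; fixed 273; total 873.
{F5}: service 656 + fixed 428 = 1084
{F2, F5}: #1→F2 72, #2→F2 63, #3→F2 54, #4→F2 40, #5→F2 60, #6→F5 57, #7→F5 48. Service 394; fixed 701; total 1095.
{F1, F2, F3, F4, F5}: #1→F2 72, #2→F2 63, #3→F4 12, #4→F2 40, #5→F2 60, #6→F5 57, #7→F5 48. Service 352; fixed 1821; total 2173.
No other subset beats 873.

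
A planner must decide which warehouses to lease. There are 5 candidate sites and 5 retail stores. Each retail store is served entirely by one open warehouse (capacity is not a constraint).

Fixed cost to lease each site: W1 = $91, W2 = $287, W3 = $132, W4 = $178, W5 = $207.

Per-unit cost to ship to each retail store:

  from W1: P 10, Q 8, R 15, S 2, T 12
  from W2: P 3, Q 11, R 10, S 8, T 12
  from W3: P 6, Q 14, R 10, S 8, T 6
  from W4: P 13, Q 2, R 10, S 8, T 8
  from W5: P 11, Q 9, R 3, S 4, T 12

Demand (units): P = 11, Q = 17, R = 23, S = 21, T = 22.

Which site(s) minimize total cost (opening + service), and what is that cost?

Open W1 and W3; minimum total cost 829.

For any fixed open set, each retail store goes to its cheapest open site; total = fixed + service.
{W1, W3}: P→W3 6·11=66, Q→W1 8·17=136, R→W3 10·23=230, S→W1 2·21=42, T→W3 6·22=132. Service 606; fixed 223; total 829.
{W3, W5}: service 504 + fixed 339 = 843
{W1, W4}: P→W1 10·11=110, Q→W4 2·17=34, R→W4 10·23=230, S→W1 2·21=42, T→W4 8·22=176. Service 592; fixed 269; total 861.
{W1, W2, W3, W4, W5}: service 310 + fixed 895 = 1205
No other subset beats 829.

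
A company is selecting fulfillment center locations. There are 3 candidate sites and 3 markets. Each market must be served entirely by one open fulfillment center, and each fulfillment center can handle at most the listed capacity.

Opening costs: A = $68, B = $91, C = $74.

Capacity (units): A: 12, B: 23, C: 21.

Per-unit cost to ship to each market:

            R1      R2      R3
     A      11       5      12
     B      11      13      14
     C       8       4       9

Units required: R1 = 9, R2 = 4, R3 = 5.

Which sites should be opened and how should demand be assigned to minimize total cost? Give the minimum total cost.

Minimum total cost: 207

Open {C}: R1→C 8·9=72, R2→C 4·4=16, R3→C 9·5=45.
Loads: C carries 18/21. Service 133; fixed 74; total 207.
Next best feasible plan costs 275.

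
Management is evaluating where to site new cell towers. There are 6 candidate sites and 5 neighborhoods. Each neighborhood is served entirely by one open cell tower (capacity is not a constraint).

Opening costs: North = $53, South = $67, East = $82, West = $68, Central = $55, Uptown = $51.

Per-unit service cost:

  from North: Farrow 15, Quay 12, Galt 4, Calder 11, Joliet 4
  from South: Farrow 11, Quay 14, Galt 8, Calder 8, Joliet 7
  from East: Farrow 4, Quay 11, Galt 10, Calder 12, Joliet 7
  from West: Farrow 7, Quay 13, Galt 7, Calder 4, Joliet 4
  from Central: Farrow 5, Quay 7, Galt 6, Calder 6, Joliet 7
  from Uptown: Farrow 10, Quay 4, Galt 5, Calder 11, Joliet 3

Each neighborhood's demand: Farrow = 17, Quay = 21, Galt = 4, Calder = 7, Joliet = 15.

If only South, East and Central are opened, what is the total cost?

Each neighborhood is assigned to its cheapest site among the open ones.
{South, East, Central}: Farrow→East 4·17=68, Quay→Central 7·21=147, Galt→Central 6·4=24, Calder→Central 6·7=42, Joliet→South 7·15=105. Service 386; fixed 204; total 590.

Total cost: 590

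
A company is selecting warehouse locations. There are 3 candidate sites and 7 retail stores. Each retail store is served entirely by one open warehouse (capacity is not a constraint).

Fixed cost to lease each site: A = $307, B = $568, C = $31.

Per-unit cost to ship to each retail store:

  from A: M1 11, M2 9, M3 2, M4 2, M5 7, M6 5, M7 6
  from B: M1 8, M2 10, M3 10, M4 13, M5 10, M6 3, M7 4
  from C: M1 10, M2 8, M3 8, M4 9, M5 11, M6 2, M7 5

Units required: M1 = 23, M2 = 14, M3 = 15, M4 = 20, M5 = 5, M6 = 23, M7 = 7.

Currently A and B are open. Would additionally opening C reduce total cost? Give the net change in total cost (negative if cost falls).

Yes — net change −6 (cost falls by 6).

Current service cost with {A, B}: 512.
Adding C: each retail store re-picks its cheapest; new service cost 475, saving 37.
Extra fixed cost: 31. Net change = 31 − 37 = -6.
(Totals: 1387 → 1381.)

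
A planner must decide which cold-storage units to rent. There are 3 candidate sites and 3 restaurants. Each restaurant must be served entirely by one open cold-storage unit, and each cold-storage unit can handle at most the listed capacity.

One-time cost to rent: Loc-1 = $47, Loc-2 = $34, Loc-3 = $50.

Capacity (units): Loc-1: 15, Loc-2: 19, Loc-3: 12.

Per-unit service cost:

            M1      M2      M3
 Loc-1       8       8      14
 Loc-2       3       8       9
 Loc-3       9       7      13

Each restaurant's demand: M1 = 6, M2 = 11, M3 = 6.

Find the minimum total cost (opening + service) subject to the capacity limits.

Open {Loc-2, Loc-3}: M1→Loc-2 3·6=18, M2→Loc-3 7·11=77, M3→Loc-2 9·6=54.
Loads: Loc-2 carries 12/19, Loc-3 carries 11/12. Service 149; fixed 84; total 233.
Next best feasible plan costs 241.

Minimum total cost: 233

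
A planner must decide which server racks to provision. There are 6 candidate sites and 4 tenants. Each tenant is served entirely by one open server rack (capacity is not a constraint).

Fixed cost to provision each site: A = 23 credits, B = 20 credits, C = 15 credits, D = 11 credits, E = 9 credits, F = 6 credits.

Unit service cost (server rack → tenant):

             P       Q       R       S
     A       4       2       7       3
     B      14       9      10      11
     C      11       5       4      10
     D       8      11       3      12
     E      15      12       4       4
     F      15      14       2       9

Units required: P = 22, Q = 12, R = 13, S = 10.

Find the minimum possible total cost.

Minimum total cost: 197

For any fixed open set, each tenant goes to its cheapest open site; total = fixed + service.
{A, F}: P→A 4·22=88, Q→A 2·12=24, R→F 2·13=26, S→A 3·10=30. Service 168; fixed 29; total 197.
{A, E, F}: P→A 4·22=88, Q→A 2·12=24, R→F 2·13=26, S→A 3·10=30. Service 168; fixed 38; total 206.
{A, D, F}: service 168 + fixed 40 = 208
{A, B, C, D, E, F}: service 168 + fixed 84 = 252
No other subset beats 197.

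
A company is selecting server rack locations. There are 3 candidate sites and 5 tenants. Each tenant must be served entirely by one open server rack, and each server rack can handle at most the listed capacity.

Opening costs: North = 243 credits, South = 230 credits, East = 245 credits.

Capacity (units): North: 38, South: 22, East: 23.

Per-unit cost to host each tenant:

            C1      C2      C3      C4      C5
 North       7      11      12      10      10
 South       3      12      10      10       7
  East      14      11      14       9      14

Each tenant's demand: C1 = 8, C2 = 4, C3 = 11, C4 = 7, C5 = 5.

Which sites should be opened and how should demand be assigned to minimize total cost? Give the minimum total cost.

Open {North}: C1→North 7·8=56, C2→North 11·4=44, C3→North 12·11=132, C4→North 10·7=70, C5→North 10·5=50.
Loads: North carries 35/38. Service 352; fixed 243; total 595.
Next best feasible plan costs 771.

Minimum total cost: 595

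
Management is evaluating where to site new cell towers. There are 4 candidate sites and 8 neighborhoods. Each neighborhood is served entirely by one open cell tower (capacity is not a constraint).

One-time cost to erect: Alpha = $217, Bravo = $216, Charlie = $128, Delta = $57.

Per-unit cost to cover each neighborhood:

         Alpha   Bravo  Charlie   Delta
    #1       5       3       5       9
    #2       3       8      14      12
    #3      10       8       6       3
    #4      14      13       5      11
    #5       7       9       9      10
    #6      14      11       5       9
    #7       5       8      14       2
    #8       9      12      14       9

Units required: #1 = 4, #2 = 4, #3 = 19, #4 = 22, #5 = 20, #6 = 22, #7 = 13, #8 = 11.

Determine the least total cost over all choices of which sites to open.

Minimum total cost: 835

For any fixed open set, each neighborhood goes to its cheapest open site; total = fixed + service.
{Charlie, Delta}: #1→Charlie 5·4=20, #2→Delta 12·4=48, #3→Delta 3·19=57, #4→Charlie 5·22=110, #5→Charlie 9·20=180, #6→Charlie 5·22=110, #7→Delta 2·13=26, #8→Delta 9·11=99. Service 650; fixed 185; total 835.
{Delta}: #1→Delta 9·4=36, #2→Delta 12·4=48, #3→Delta 3·19=57, #4→Delta 11·22=242, #5→Delta 10·20=200, #6→Delta 9·22=198, #7→Delta 2·13=26, #8→Delta 9·11=99. Service 906; fixed 57; total 963.
{Alpha, Charlie, Delta}: service 574 + fixed 402 = 976
{Alpha, Bravo, Charlie, Delta}: service 566 + fixed 618 = 1184
No other subset beats 835.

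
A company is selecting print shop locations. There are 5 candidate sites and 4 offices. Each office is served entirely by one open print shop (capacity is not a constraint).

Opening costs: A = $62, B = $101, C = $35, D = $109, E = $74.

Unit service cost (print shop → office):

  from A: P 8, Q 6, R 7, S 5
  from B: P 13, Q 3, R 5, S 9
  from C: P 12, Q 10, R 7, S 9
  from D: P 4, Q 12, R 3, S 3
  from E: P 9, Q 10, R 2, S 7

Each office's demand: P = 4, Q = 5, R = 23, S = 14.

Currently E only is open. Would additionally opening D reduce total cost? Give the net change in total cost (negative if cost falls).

No — net change +33 (cost rises by 33).

Current service cost with {E}: 230.
Adding D: each office re-picks its cheapest; new service cost 154, saving 76.
Extra fixed cost: 109. Net change = 109 − 76 = 33.
(Totals: 304 → 337.)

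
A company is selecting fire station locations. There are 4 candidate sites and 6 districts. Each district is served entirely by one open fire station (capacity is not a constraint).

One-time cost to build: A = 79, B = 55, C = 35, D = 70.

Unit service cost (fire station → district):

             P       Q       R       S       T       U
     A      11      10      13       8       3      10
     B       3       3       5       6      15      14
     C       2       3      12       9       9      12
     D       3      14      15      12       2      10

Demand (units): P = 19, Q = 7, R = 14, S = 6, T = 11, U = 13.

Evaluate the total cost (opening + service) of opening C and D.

Total cost: 538

Each district is assigned to its cheapest site among the open ones.
{C, D}: P→C 2·19=38, Q→C 3·7=21, R→C 12·14=168, S→C 9·6=54, T→D 2·11=22, U→D 10·13=130. Service 433; fixed 105; total 538.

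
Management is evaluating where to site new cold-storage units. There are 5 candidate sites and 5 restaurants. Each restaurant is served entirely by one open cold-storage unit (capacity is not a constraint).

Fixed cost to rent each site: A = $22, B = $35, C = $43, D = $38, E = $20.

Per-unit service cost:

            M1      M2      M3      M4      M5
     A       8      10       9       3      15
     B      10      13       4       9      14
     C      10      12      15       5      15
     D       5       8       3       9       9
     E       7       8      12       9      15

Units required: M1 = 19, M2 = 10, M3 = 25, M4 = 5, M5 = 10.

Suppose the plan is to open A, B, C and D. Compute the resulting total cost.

Each restaurant is assigned to its cheapest site among the open ones.
{A, B, C, D}: M1→D 5·19=95, M2→D 8·10=80, M3→D 3·25=75, M4→A 3·5=15, M5→D 9·10=90. Service 355; fixed 138; total 493.

Total cost: 493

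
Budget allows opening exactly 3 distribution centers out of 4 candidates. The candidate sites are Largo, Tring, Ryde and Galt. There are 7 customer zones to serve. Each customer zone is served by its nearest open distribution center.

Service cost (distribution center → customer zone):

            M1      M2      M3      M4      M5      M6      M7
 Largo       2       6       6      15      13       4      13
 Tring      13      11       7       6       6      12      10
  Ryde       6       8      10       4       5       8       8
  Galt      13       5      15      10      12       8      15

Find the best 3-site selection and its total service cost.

Choose Largo, Ryde and Galt; total service cost 34.

With exactly 3 open, each customer zone uses its cheapest among the chosen.
{Largo, Ryde, Galt}: M1→Largo 2, M2→Galt 5, M3→Largo 6, M4→Ryde 4, M5→Ryde 5, M6→Largo 4, M7→Ryde 8. Service cost 34.
{Largo, Tring, Ryde}: service cost 35
{Largo, Tring, Galt}: service cost 39
Among all 4 size-3 choices, {Largo, Ryde, Galt} is lowest.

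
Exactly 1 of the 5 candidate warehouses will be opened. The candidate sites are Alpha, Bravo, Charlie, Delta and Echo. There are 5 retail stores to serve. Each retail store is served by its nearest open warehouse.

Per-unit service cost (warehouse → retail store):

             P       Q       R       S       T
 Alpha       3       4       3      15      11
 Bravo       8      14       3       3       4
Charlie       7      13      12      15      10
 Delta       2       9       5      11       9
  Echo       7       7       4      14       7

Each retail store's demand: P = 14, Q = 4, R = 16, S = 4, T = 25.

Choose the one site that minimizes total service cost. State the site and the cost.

With exactly 1 open, each retail store uses its cheapest among the chosen.
{Bravo}: P→Bravo 8·14=112, Q→Bravo 14·4=56, R→Bravo 3·16=48, S→Bravo 3·4=12, T→Bravo 4·25=100. Service cost 328.
{Delta}: service cost 413
{Echo}: service cost 421
Among all 5 size-1 choices, {Bravo} is lowest.

Choose Bravo only; total service cost 328.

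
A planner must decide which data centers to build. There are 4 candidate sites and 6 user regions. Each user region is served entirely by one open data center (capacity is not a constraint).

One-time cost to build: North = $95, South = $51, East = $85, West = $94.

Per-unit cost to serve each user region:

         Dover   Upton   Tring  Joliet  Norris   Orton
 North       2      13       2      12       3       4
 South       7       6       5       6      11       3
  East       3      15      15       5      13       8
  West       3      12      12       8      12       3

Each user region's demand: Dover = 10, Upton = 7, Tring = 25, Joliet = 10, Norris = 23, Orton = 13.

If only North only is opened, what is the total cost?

Each user region is assigned to its cheapest site among the open ones.
{North}: Dover→North 2·10=20, Upton→North 13·7=91, Tring→North 2·25=50, Joliet→North 12·10=120, Norris→North 3·23=69, Orton→North 4·13=52. Service 402; fixed 95; total 497.

Total cost: 497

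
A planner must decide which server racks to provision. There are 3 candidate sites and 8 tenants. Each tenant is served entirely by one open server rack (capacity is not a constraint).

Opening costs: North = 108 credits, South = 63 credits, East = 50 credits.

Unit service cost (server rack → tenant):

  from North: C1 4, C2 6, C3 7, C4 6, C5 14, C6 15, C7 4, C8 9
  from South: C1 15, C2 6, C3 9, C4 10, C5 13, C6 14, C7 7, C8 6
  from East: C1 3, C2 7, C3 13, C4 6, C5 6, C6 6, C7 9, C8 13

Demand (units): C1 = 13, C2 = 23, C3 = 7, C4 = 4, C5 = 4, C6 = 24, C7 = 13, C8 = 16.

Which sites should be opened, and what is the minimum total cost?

For any fixed open set, each tenant goes to its cheapest open site; total = fixed + service.
{South, East}: C1→East 3·13=39, C2→South 6·23=138, C3→South 9·7=63, C4→East 6·4=24, C5→East 6·4=24, C6→East 6·24=144, C7→South 7·13=91, C8→South 6·16=96. Service 619; fixed 113; total 732.
{North, East}: service 614 + fixed 158 = 772
{North, South, East}: service 566 + fixed 221 = 787
{East}: C1→East 3·13=39, C2→East 7·23=161, C3→East 13·7=91, C4→East 6·4=24, C5→East 6·4=24, C6→East 6·24=144, C7→East 9·13=117, C8→East 13·16=208. Service 808; fixed 50; total 858.
No other subset beats 732.

Open South and East; minimum total cost 732.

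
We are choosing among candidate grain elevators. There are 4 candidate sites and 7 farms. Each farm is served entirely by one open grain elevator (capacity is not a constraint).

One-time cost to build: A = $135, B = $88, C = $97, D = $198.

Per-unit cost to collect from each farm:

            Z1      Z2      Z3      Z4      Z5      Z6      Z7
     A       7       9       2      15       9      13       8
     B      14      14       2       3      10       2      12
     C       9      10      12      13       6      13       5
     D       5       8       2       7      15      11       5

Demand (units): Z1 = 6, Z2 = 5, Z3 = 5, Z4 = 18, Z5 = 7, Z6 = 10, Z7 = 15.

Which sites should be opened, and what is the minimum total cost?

Open B and C; minimum total cost 490.

For any fixed open set, each farm goes to its cheapest open site; total = fixed + service.
{B, C}: Z1→C 9·6=54, Z2→C 10·5=50, Z3→B 2·5=10, Z4→B 3·18=54, Z5→C 6·7=42, Z6→B 2·10=20, Z7→C 5·15=75. Service 305; fixed 185; total 490.
{B}: Z1→B 14·6=84, Z2→B 14·5=70, Z3→B 2·5=10, Z4→B 3·18=54, Z5→B 10·7=70, Z6→B 2·10=20, Z7→B 12·15=180. Service 488; fixed 88; total 576.
{A, B}: service 354 + fixed 223 = 577
{A, B, C, D}: Z1→D 5·6=30, Z2→D 8·5=40, Z3→A 2·5=10, Z4→B 3·18=54, Z5→C 6·7=42, Z6→B 2·10=20, Z7→C 5·15=75. Service 271; fixed 518; total 789.
No other subset beats 490.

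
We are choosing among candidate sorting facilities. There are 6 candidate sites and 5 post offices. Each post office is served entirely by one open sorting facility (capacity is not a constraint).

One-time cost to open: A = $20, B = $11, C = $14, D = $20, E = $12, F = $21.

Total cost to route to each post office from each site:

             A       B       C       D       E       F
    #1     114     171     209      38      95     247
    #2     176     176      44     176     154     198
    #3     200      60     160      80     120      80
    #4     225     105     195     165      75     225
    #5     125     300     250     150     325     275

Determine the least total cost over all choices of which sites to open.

For any fixed open set, each post office goes to its cheapest open site; total = fixed + service.
{A, B, C, D, E}: #1→D 38, #2→C 44, #3→B 60, #4→E 75, #5→A 125. Service 342; fixed 77; total 419.
{B, C, D, E}: service 367 + fixed 57 = 424
{A, C, D, E}: service 362 + fixed 66 = 428
{A, B, C, D, E, F}: service 342 + fixed 98 = 440
No other subset beats 419.

Minimum total cost: 419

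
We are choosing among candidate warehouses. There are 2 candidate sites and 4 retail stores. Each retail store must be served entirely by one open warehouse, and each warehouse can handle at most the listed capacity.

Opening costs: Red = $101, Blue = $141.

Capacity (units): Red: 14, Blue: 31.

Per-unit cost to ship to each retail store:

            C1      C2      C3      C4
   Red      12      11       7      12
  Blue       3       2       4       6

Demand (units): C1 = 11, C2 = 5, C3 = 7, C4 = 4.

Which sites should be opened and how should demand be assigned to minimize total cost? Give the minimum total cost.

Open {Blue}: C1→Blue 3·11=33, C2→Blue 2·5=10, C3→Blue 4·7=28, C4→Blue 6·4=24.
Loads: Blue carries 27/31. Service 95; fixed 141; total 236.
Next best feasible plan costs 337.

Minimum total cost: 236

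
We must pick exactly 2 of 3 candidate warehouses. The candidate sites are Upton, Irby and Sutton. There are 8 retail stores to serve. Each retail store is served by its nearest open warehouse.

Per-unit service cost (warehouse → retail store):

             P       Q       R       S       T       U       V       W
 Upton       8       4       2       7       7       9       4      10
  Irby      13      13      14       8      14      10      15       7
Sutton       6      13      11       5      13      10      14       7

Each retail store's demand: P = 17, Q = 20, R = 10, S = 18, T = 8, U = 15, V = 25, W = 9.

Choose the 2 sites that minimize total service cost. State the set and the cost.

With exactly 2 open, each retail store uses its cheapest among the chosen.
{Upton, Sutton}: P→Sutton 6·17=102, Q→Upton 4·20=80, R→Upton 2·10=20, S→Sutton 5·18=90, T→Upton 7·8=56, U→Upton 9·15=135, V→Upton 4·25=100, W→Sutton 7·9=63. Service cost 646.
{Upton, Irby}: service cost 716
{Irby, Sutton}: service cost 1229
Among all 3 size-2 choices, {Upton, Sutton} is lowest.

Choose Upton and Sutton; total service cost 646.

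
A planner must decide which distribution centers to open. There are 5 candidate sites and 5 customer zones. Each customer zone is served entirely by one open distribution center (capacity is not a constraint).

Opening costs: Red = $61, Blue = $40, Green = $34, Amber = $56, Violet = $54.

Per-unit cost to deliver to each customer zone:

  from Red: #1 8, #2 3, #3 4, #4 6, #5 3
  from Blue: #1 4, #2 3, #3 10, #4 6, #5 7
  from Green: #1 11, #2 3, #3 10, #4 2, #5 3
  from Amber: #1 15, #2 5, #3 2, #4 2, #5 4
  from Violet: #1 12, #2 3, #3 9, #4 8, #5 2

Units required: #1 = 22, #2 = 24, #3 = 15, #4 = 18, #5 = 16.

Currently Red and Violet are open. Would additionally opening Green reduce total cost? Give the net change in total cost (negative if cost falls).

Current service cost with {Red, Violet}: 448.
Adding Green: each customer zone re-picks its cheapest; new service cost 376, saving 72.
Extra fixed cost: 34. Net change = 34 − 72 = -38.
(Totals: 563 → 525.)

Yes — net change −38 (cost falls by 38).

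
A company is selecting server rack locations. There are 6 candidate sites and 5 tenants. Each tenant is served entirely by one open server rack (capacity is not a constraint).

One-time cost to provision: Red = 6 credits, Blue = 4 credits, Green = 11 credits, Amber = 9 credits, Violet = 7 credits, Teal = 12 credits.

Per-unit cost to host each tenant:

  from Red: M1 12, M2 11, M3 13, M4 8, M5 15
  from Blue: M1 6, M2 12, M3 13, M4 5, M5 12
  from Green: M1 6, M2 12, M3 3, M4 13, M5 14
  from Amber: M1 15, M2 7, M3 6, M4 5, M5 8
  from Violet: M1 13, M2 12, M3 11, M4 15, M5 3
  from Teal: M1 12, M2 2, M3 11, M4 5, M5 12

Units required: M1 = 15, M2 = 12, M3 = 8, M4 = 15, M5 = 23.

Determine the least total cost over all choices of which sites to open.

Minimum total cost: 312

For any fixed open set, each tenant goes to its cheapest open site; total = fixed + service.
{Green, Violet, Teal}: M1→Green 6·15=90, M2→Teal 2·12=24, M3→Green 3·8=24, M4→Teal 5·15=75, M5→Violet 3·23=69. Service 282; fixed 30; total 312.
{Blue, Green, Violet, Teal}: M1→Blue 6·15=90, M2→Teal 2·12=24, M3→Green 3·8=24, M4→Blue 5·15=75, M5→Violet 3·23=69. Service 282; fixed 34; total 316.
{Red, Green, Violet, Teal}: service 282 + fixed 36 = 318
{Red, Blue, Green, Amber, Violet, Teal}: M1→Blue 6·15=90, M2→Teal 2·12=24, M3→Green 3·8=24, M4→Blue 5·15=75, M5→Violet 3·23=69. Service 282; fixed 49; total 331.
No other subset beats 312.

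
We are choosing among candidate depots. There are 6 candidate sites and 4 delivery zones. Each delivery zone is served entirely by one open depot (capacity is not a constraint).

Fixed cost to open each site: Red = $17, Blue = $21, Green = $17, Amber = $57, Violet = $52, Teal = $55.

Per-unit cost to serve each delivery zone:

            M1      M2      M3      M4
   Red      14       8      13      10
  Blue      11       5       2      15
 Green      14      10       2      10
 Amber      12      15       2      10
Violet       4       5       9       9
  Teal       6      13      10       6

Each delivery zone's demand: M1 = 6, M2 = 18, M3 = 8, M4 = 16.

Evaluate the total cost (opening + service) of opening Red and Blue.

Total cost: 370

Each delivery zone is assigned to its cheapest site among the open ones.
{Red, Blue}: M1→Blue 11·6=66, M2→Blue 5·18=90, M3→Blue 2·8=16, M4→Red 10·16=160. Service 332; fixed 38; total 370.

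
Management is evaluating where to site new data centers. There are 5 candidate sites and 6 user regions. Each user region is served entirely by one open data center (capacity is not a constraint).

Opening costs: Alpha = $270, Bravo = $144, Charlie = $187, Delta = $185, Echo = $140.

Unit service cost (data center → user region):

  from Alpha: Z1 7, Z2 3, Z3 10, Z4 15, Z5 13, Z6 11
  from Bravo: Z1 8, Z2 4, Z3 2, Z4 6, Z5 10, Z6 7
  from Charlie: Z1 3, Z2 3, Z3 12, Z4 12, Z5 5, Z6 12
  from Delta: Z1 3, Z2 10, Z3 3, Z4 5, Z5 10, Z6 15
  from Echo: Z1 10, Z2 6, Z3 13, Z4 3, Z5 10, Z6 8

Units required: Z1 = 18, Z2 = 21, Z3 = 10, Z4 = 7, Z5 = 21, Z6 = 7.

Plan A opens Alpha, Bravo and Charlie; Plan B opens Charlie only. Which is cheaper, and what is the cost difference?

Plan A: {Alpha, Bravo, Charlie}: Z1→Charlie 3·18=54, Z2→Alpha 3·21=63, Z3→Bravo 2·10=20, Z4→Bravo 6·7=42, Z5→Charlie 5·21=105, Z6→Bravo 7·7=49. Service 333; fixed 601; total 934.
Plan B: {Charlie}: Z1→Charlie 3·18=54, Z2→Charlie 3·21=63, Z3→Charlie 12·10=120, Z4→Charlie 12·7=84, Z5→Charlie 5·21=105, Z6→Charlie 12·7=84. Service 510; fixed 187; total 697.
Difference: |934 − 697| = 237.

Plan B is cheaper by 237.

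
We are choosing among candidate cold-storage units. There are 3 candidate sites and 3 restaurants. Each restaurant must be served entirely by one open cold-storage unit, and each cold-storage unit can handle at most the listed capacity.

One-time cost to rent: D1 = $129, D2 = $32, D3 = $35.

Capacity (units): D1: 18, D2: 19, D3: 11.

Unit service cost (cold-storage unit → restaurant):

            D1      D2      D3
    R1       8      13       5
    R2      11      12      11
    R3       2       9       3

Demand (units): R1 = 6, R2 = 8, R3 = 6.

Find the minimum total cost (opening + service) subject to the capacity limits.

Open {D2, D3}: R1→D3 5·6=30, R2→D2 12·8=96, R3→D2 9·6=54.
Loads: D2 carries 14/19, D3 carries 6/11. Service 180; fixed 67; total 247.
Next best feasible plan costs 259.

Minimum total cost: 247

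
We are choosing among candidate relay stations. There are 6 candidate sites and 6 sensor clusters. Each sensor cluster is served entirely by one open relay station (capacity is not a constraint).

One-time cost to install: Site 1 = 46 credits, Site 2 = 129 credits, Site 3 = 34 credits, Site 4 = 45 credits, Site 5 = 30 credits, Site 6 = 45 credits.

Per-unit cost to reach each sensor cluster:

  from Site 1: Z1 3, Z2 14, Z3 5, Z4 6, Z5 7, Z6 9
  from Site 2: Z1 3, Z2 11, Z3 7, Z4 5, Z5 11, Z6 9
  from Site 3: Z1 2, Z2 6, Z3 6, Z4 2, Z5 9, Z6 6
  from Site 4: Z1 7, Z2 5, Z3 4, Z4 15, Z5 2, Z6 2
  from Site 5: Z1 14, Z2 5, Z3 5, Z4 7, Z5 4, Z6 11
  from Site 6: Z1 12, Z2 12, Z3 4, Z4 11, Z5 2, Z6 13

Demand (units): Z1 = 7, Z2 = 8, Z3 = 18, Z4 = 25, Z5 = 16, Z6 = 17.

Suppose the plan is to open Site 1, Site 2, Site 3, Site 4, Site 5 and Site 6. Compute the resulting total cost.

Total cost: 571

Each sensor cluster is assigned to its cheapest site among the open ones.
{Site 1, Site 2, Site 3, Site 4, Site 5, Site 6}: Z1→Site 3 2·7=14, Z2→Site 4 5·8=40, Z3→Site 4 4·18=72, Z4→Site 3 2·25=50, Z5→Site 4 2·16=32, Z6→Site 4 2·17=34. Service 242; fixed 329; total 571.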